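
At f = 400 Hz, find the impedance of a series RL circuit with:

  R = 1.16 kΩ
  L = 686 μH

Step 1 — Angular frequency: ω = 2π·f = 2π·400 = 2513 rad/s.
Step 2 — Component impedances:
  R: Z = R = 1160 Ω
  L: Z = jωL = j·2513·0.000686 = 0 + j1.724 Ω
Step 3 — Series combination: Z_total = R + L = 1160 + j1.724 Ω = 1160∠0.1° Ω.

Z = 1160 + j1.724 Ω = 1160∠0.1° Ω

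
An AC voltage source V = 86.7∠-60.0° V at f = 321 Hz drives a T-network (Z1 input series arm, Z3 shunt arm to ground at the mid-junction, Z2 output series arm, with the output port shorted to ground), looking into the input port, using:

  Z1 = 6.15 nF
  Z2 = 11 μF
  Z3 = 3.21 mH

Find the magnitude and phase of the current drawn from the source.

Step 1 — Angular frequency: ω = 2π·f = 2π·321 = 2017 rad/s.
Step 2 — Component impedances:
  Z1: Z = 1/(jωC) = -j/(ω·C) = 0 - j8.062e+04 Ω
  Z2: Z = 1/(jωC) = -j/(ω·C) = 0 - j45.07 Ω
  Z3: Z = jωL = j·2017·0.00321 = 0 + j6.474 Ω
Step 3 — With the output port shorted to ground, the output series arm Z2 runs from the junction to ground; the shunt arm Z3 also runs from the junction to ground. They appear in parallel: Z3 || Z2 = 0 + j7.56 Ω.
Step 4 — Series with input arm Z1: Z_in = Z1 + (Z3 || Z2) = 0 - j8.061e+04 Ω = 8.061e+04∠-90.0° Ω.
Step 5 — Source phasor: V = 86.7∠-60.0° V = 43.35 - j75.08 V.
Step 6 — Ohm's law: I = V / Z_total = (43.35 - j75.08) / (0 - j8.061e+04) = 0.0009314 + j0.0005378 A.
Step 7 — Convert to polar: |I| = 0.001076 A, ∠I = 30.0°.

I = 0.001076∠30.0° A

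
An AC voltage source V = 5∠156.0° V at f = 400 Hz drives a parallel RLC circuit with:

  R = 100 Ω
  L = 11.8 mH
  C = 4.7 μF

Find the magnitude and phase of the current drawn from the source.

Step 1 — Angular frequency: ω = 2π·f = 2π·400 = 2513 rad/s.
Step 2 — Component impedances:
  R: Z = R = 100 Ω
  L: Z = jωL = j·2513·0.0118 = 0 + j29.66 Ω
  C: Z = 1/(jωC) = -j/(ω·C) = 0 - j84.66 Ω
Step 3 — Parallel combination: 1/Z_total = 1/R + 1/L + 1/C; Z_total = 17.24 + j37.78 Ω = 41.53∠65.5° Ω.
Step 4 — Source phasor: V = 5∠156.0° V = -4.568 + j2.034 V.
Step 5 — Ohm's law: I = V / Z_total = (-4.568 + j2.034) / (17.24 + j37.78) = -0.001126 + j0.1204 A.
Step 6 — Convert to polar: |I| = 0.1204 A, ∠I = 90.5°.

I = 0.1204∠90.5° A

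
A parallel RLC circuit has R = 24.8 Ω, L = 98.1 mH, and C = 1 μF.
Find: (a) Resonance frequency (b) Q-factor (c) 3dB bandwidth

Step 1 — Resonance: ω₀ = 1/√(LC) = 1/√(0.0981·1e-06) = 3193 rad/s.
Step 2 — f₀ = ω₀/(2π) = 508.1 Hz.
Step 3 — Parallel Q: Q = R/(ω₀L) = 24.8/(3193·0.0981) = 0.07918.
Step 4 — Bandwidth: Δω = ω₀/Q = 4.032e+04 rad/s; BW = Δω/(2π) = 6418 Hz.

(a) f₀ = 508.1 Hz  (b) Q = 0.07918  (c) BW = 6418 Hz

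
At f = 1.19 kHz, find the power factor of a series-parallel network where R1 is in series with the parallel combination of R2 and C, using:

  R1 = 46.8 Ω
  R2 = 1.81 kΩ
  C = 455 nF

Step 1 — Angular frequency: ω = 2π·f = 2π·1190 = 7477 rad/s.
Step 2 — Component impedances:
  R1: Z = R = 46.8 Ω
  R2: Z = R = 1810 Ω
  C: Z = 1/(jωC) = -j/(ω·C) = 0 - j293.9 Ω
Step 3 — Parallel branch: R2 || C = 1/(1/R2 + 1/C) = 46.51 - j286.4 Ω.
Step 4 — Series with R1: Z_total = R1 + (R2 || C) = 93.31 - j286.4 Ω = 301.2∠-72.0° Ω.
Step 5 — Power factor: PF = cos(φ) = Re(Z)/|Z| = 93.31/301.2 = 0.3098.
Step 6 — Type: Im(Z) = -286.4 ⇒ leading (phase φ = -72.0°).

PF = 0.3098 (leading, φ = -72.0°)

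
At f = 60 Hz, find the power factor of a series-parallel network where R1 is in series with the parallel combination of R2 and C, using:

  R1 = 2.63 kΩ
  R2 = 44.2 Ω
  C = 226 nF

Step 1 — Angular frequency: ω = 2π·f = 2π·60 = 377 rad/s.
Step 2 — Component impedances:
  R1: Z = R = 2630 Ω
  R2: Z = R = 44.2 Ω
  C: Z = 1/(jωC) = -j/(ω·C) = 0 - j1.174e+04 Ω
Step 3 — Parallel branch: R2 || C = 1/(1/R2 + 1/C) = 44.2 - j0.1664 Ω.
Step 4 — Series with R1: Z_total = R1 + (R2 || C) = 2674 - j0.1664 Ω = 2674∠-0.0° Ω.
Step 5 — Power factor: PF = cos(φ) = Re(Z)/|Z| = 2674/2674 = 1.
Step 6 — Type: Im(Z) = -0.1664 ⇒ leading (phase φ = -0.0°).

PF = 1 (leading, φ = -0.0°)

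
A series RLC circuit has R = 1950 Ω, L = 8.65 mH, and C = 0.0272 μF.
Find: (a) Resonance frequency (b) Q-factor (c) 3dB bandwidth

Step 1 — Resonance condition Im(Z)=0 gives ω₀ = 1/√(LC).
Step 2 — ω₀ = 1/√(0.00865·2.72e-08) = 6.519e+04 rad/s.
Step 3 — f₀ = ω₀/(2π) = 1.038e+04 Hz.
Step 4 — Series Q: Q = ω₀L/R = 6.519e+04·0.00865/1950 = 0.2892.
Step 5 — 3dB bandwidth: Δω = ω₀/Q = 2.254e+05 rad/s; BW = Δω/(2π) = 3.588e+04 Hz.

(a) f₀ = 1.038e+04 Hz  (b) Q = 0.2892  (c) BW = 3.588e+04 Hz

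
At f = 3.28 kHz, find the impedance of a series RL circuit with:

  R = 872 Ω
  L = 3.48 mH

Step 1 — Angular frequency: ω = 2π·f = 2π·3280 = 2.061e+04 rad/s.
Step 2 — Component impedances:
  R: Z = R = 872 Ω
  L: Z = jωL = j·2.061e+04·0.00348 = 0 + j71.72 Ω
Step 3 — Series combination: Z_total = R + L = 872 + j71.72 Ω = 874.9∠4.7° Ω.

Z = 872 + j71.72 Ω = 874.9∠4.7° Ω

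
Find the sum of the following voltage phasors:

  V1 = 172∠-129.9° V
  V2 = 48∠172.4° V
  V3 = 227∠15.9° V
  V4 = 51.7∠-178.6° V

Step 1 — Convert each phasor to rectangular form:
  V1 = 172·(cos(-129.9°) + j·sin(-129.9°)) = -110.3 - j132 V
  V2 = 48·(cos(172.4°) + j·sin(172.4°)) = -47.58 + j6.348 V
  V3 = 227·(cos(15.9°) + j·sin(15.9°)) = 218.3 + j62.19 V
  V4 = 51.7·(cos(-178.6°) + j·sin(-178.6°)) = -51.68 - j1.263 V
Step 2 — Sum components: V_total = 8.723 - j64.68 V.
Step 3 — Convert to polar: |V_total| = 65.26 V, ∠V_total = -82.3°.

V_total = 65.26∠-82.3° V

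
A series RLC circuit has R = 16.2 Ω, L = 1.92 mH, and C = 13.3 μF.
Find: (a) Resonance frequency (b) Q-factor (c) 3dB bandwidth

Step 1 — Resonance: ω₀ = 1/√(LC) = 1/√(0.00192·1.33e-05) = 6258 rad/s.
Step 2 — f₀ = ω₀/(2π) = 996 Hz.
Step 3 — Series Q: Q = ω₀L/R = 6258·0.00192/16.2 = 0.7417.
Step 4 — Bandwidth: Δω = ω₀/Q = 8438 rad/s; BW = Δω/(2π) = 1343 Hz.

(a) f₀ = 996 Hz  (b) Q = 0.7417  (c) BW = 1343 Hz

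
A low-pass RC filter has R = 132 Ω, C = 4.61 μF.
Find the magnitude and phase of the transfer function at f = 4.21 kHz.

Step 1 — Angular frequency: ω = 2π·4210 = 2.645e+04 rad/s.
Step 2 — Transfer function: H(jω) = 1/(1 + jωRC).
Step 3 — Denominator: 1 + jωRC = 1 + j·2.645e+04·132·4.61e-06 = 1 + j16.1.
Step 4 — H = 0.003845 - j0.06189.
Step 5 — Magnitude: |H| = 0.06201 (-24.2 dB); phase: φ = -86.4°.

|H| = 0.06201 (-24.2 dB), φ = -86.4°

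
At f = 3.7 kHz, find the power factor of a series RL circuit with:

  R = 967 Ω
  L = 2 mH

Step 1 — Angular frequency: ω = 2π·f = 2π·3700 = 2.325e+04 rad/s.
Step 2 — Component impedances:
  R: Z = R = 967 Ω
  L: Z = jωL = j·2.325e+04·0.002 = 0 + j46.5 Ω
Step 3 — Series combination: Z_total = R + L = 967 + j46.5 Ω = 968.1∠2.8° Ω.
Step 4 — Power factor: PF = cos(φ) = Re(Z)/|Z| = 967/968.12 = 0.9988.
Step 5 — Type: Im(Z) = 46.5 ⇒ lagging (phase φ = 2.8°).

PF = 0.9988 (lagging, φ = 2.8°)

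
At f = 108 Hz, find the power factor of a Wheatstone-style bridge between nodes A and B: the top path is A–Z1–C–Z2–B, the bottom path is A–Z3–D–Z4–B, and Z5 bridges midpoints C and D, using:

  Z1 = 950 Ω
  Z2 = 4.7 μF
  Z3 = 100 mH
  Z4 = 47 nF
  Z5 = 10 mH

Step 1 — Angular frequency: ω = 2π·f = 2π·108 = 678.6 rad/s.
Step 2 — Component impedances:
  Z1: Z = R = 950 Ω
  Z2: Z = 1/(jωC) = -j/(ω·C) = 0 - j313.5 Ω
  Z3: Z = jωL = j·678.6·0.1 = 0 + j67.86 Ω
  Z4: Z = 1/(jωC) = -j/(ω·C) = 0 - j3.135e+04 Ω
  Z5: Z = jωL = j·678.6·0.01 = 0 + j6.786 Ω
Step 3 — Bridge requires nodal analysis (the Z5 bridge couples midpoints C and D, so the two paths cannot be reduced to a simple series/parallel combination). Setting node B to ground and injecting 1 A at node A, the 3-node admittance system at A, C, D solves to V_A = Z_AB = 5.819 - j236.4 Ω = 236.5∠-88.6° Ω.
Step 4 — Power factor: PF = cos(φ) = Re(Z)/|Z| = 5.8188/236.46 = 0.02461.
Step 5 — Type: Im(Z) = -236.4 ⇒ leading (phase φ = -88.6°).

PF = 0.02461 (leading, φ = -88.6°)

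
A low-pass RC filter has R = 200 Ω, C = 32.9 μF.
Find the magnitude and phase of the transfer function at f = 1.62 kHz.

Step 1 — Angular frequency: ω = 2π·1620 = 1.018e+04 rad/s.
Step 2 — Transfer function: H(jω) = 1/(1 + jωRC).
Step 3 — Denominator: 1 + jωRC = 1 + j·1.018e+04·200·3.29e-05 = 1 + j66.98.
Step 4 — H = 0.0002229 - j0.01493.
Step 5 — Magnitude: |H| = 0.01493 (-36.5 dB); phase: φ = -89.1°.

|H| = 0.01493 (-36.5 dB), φ = -89.1°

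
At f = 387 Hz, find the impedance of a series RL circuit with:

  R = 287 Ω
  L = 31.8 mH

Step 1 — Angular frequency: ω = 2π·f = 2π·387 = 2432 rad/s.
Step 2 — Component impedances:
  R: Z = R = 287 Ω
  L: Z = jωL = j·2432·0.0318 = 0 + j77.32 Ω
Step 3 — Series combination: Z_total = R + L = 287 + j77.32 Ω = 297.2∠15.1° Ω.

Z = 287 + j77.32 Ω = 297.2∠15.1° Ω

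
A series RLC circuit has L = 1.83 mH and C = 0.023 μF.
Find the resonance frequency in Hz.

Step 1 — Resonance condition Im(Z)=0 gives ω₀ = 1/√(LC).
Step 2 — ω₀ = 1/√(0.00183·2.3e-08) = 1.541e+05 rad/s.
Step 3 — f₀ = ω₀/(2π) = 2.453e+04 Hz.

f₀ = 2.453e+04 Hz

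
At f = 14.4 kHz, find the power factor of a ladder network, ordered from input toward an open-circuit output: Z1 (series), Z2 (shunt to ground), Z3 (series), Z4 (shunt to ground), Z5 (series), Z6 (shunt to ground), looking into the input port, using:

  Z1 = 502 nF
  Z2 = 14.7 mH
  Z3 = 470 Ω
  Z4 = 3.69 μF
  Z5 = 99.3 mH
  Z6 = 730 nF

Step 1 — Angular frequency: ω = 2π·f = 2π·1.44e+04 = 9.048e+04 rad/s.
Step 2 — Component impedances:
  Z1: Z = 1/(jωC) = -j/(ω·C) = 0 - j22.02 Ω
  Z2: Z = jωL = j·9.048e+04·0.0147 = 0 + j1330 Ω
  Z3: Z = R = 470 Ω
  Z4: Z = 1/(jωC) = -j/(ω·C) = 0 - j2.995 Ω
  Z5: Z = jωL = j·9.048e+04·0.0993 = 0 + j8984 Ω
  Z6: Z = 1/(jωC) = -j/(ω·C) = 0 - j15.14 Ω
Step 3 — Ladder network (open output): work backward from the far end, alternating series and parallel combinations. Z_in = 419.5 + j123.6 Ω = 437.3∠16.4° Ω.
Step 4 — Power factor: PF = cos(φ) = Re(Z)/|Z| = 419.5/437.3 = 0.9593.
Step 5 — Type: Im(Z) = 123.6 ⇒ lagging (phase φ = 16.4°).

PF = 0.9593 (lagging, φ = 16.4°)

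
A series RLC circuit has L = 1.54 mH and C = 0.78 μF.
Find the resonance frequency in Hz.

Step 1 — Resonance condition Im(Z)=0 gives ω₀ = 1/√(LC).
Step 2 — ω₀ = 1/√(0.00154·7.8e-07) = 2.885e+04 rad/s.
Step 3 — f₀ = ω₀/(2π) = 4592 Hz.

f₀ = 4592 Hz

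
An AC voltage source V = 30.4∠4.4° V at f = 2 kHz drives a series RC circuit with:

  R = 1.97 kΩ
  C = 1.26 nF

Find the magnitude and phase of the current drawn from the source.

Step 1 — Angular frequency: ω = 2π·f = 2π·2000 = 1.257e+04 rad/s.
Step 2 — Component impedances:
  R: Z = R = 1970 Ω
  C: Z = 1/(jωC) = -j/(ω·C) = 0 - j6.316e+04 Ω
Step 3 — Series combination: Z_total = R + C = 1970 - j6.316e+04 Ω = 6.319e+04∠-88.2° Ω.
Step 4 — Source phasor: V = 30.4∠4.4° V = 30.31 + j2.332 V.
Step 5 — Ohm's law: I = V / Z_total = (30.31 + j2.332) / (1970 - j6.316e+04) = -2.194e-05 + j0.0004806 A.
Step 6 — Convert to polar: |I| = 0.0004811 A, ∠I = 92.6°.

I = 0.0004811∠92.6° A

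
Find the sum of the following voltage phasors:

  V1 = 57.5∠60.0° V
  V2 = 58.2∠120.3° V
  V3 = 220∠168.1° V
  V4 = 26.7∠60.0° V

Step 1 — Convert each phasor to rectangular form:
  V1 = 57.5·(cos(60.0°) + j·sin(60.0°)) = 28.75 + j49.8 V
  V2 = 58.2·(cos(120.3°) + j·sin(120.3°)) = -29.36 + j50.25 V
  V3 = 220·(cos(168.1°) + j·sin(168.1°)) = -215.3 + j45.36 V
  V4 = 26.7·(cos(60.0°) + j·sin(60.0°)) = 13.35 + j23.12 V
Step 2 — Sum components: V_total = -202.5 + j168.5 V.
Step 3 — Convert to polar: |V_total| = 263.5 V, ∠V_total = 140.2°.

V_total = 263.5∠140.2° V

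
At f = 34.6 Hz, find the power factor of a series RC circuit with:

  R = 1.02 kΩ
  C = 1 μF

Step 1 — Angular frequency: ω = 2π·f = 2π·34.6 = 217.4 rad/s.
Step 2 — Component impedances:
  R: Z = R = 1020 Ω
  C: Z = 1/(jωC) = -j/(ω·C) = 0 - j4600 Ω
Step 3 — Series combination: Z_total = R + C = 1020 - j4600 Ω = 4712∠-77.5° Ω.
Step 4 — Power factor: PF = cos(φ) = Re(Z)/|Z| = 1020/4712 = 0.2165.
Step 5 — Type: Im(Z) = -4600 ⇒ leading (phase φ = -77.5°).

PF = 0.2165 (leading, φ = -77.5°)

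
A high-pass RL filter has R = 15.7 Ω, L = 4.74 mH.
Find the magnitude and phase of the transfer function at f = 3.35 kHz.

Step 1 — Angular frequency: ω = 2π·3350 = 2.105e+04 rad/s.
Step 2 — Transfer function: H(jω) = jωL/(R + jωL).
Step 3 — Numerator jωL = j·99.77; denominator R + jωL = 15.7 + j99.77.
Step 4 — H = 0.9758 + j0.1536.
Step 5 — Magnitude: |H| = 0.9878 (-0.1 dB); phase: φ = 8.9°.

|H| = 0.9878 (-0.1 dB), φ = 8.9°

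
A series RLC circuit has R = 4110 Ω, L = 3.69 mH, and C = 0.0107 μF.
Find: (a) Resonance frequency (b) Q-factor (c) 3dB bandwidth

Step 1 — Resonance: ω₀ = 1/√(LC) = 1/√(0.00369·1.07e-08) = 1.591e+05 rad/s.
Step 2 — f₀ = ω₀/(2π) = 2.533e+04 Hz.
Step 3 — Series Q: Q = ω₀L/R = 1.591e+05·0.00369/4110 = 0.1429.
Step 4 — Bandwidth: Δω = ω₀/Q = 1.114e+06 rad/s; BW = Δω/(2π) = 1.773e+05 Hz.

(a) f₀ = 2.533e+04 Hz  (b) Q = 0.1429  (c) BW = 1.773e+05 Hz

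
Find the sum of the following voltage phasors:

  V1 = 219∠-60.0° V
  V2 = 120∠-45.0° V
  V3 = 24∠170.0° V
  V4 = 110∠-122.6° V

Step 1 — Convert each phasor to rectangular form:
  V1 = 219·(cos(-60.0°) + j·sin(-60.0°)) = 109.5 - j189.7 V
  V2 = 120·(cos(-45.0°) + j·sin(-45.0°)) = 84.85 - j84.85 V
  V3 = 24·(cos(170.0°) + j·sin(170.0°)) = -23.64 + j4.168 V
  V4 = 110·(cos(-122.6°) + j·sin(-122.6°)) = -59.26 - j92.67 V
Step 2 — Sum components: V_total = 111.5 - j363 V.
Step 3 — Convert to polar: |V_total| = 379.7 V, ∠V_total = -72.9°.

V_total = 379.7∠-72.9° V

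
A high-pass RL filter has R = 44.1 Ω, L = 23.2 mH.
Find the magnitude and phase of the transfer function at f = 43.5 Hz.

Step 1 — Angular frequency: ω = 2π·43.5 = 273.3 rad/s.
Step 2 — Transfer function: H(jω) = jωL/(R + jωL).
Step 3 — Numerator jωL = j·6.341; denominator R + jωL = 44.1 + j6.341.
Step 4 — H = 0.02026 + j0.1409.
Step 5 — Magnitude: |H| = 0.1423 (-16.9 dB); phase: φ = 81.8°.

|H| = 0.1423 (-16.9 dB), φ = 81.8°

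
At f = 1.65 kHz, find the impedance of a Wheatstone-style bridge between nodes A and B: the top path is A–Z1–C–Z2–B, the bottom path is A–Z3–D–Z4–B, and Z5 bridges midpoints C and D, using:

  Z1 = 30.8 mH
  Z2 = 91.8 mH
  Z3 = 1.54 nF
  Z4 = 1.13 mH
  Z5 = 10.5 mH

Step 1 — Angular frequency: ω = 2π·f = 2π·1650 = 1.037e+04 rad/s.
Step 2 — Component impedances:
  Z1: Z = jωL = j·1.037e+04·0.0308 = 0 + j319.3 Ω
  Z2: Z = jωL = j·1.037e+04·0.0918 = 0 + j951.7 Ω
  Z3: Z = 1/(jωC) = -j/(ω·C) = 0 - j6.263e+04 Ω
  Z4: Z = jωL = j·1.037e+04·0.00113 = 0 + j11.71 Ω
  Z5: Z = jωL = j·1.037e+04·0.0105 = 0 + j108.9 Ω
Step 3 — Bridge requires nodal analysis (the Z5 bridge couples midpoints C and D, so the two paths cannot be reduced to a simple series/parallel combination). Setting node B to ground and injecting 1 A at node A, the 3-node admittance system at A, C, D solves to V_A = Z_AB = 0 + j429.1 Ω = 429.1∠90.0° Ω.

Z = 0 + j429.1 Ω = 429.1∠90.0° Ω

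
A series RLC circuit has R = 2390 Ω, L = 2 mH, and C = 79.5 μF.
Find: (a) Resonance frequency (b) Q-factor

Step 1 — Resonance condition Im(Z)=0 gives ω₀ = 1/√(LC).
Step 2 — ω₀ = 1/√(0.002·7.95e-05) = 2508 rad/s.
Step 3 — f₀ = ω₀/(2π) = 399.1 Hz.
Step 4 — Series Q: Q = ω₀L/R = 2508·0.002/2390 = 0.002099.

(a) f₀ = 399.1 Hz  (b) Q = 0.002099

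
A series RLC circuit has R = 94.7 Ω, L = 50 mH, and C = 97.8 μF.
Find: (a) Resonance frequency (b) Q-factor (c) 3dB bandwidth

Step 1 — Resonance condition Im(Z)=0 gives ω₀ = 1/√(LC).
Step 2 — ω₀ = 1/√(0.05·9.78e-05) = 452.2 rad/s.
Step 3 — f₀ = ω₀/(2π) = 71.97 Hz.
Step 4 — Series Q: Q = ω₀L/R = 452.2·0.05/94.7 = 0.2388.
Step 5 — 3dB bandwidth: Δω = ω₀/Q = 1894 rad/s; BW = Δω/(2π) = 301.4 Hz.

(a) f₀ = 71.97 Hz  (b) Q = 0.2388  (c) BW = 301.4 Hz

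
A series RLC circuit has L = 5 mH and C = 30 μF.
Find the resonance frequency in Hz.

Step 1 — Resonance condition Im(Z)=0 gives ω₀ = 1/√(LC).
Step 2 — ω₀ = 1/√(0.005·3e-05) = 2582 rad/s.
Step 3 — f₀ = ω₀/(2π) = 410.9 Hz.

f₀ = 410.9 Hz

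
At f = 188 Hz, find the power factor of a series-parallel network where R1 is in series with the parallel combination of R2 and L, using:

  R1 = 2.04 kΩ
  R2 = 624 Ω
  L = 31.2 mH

Step 1 — Angular frequency: ω = 2π·f = 2π·188 = 1181 rad/s.
Step 2 — Component impedances:
  R1: Z = R = 2040 Ω
  R2: Z = R = 624 Ω
  L: Z = jωL = j·1181·0.0312 = 0 + j36.85 Ω
Step 3 — Parallel branch: R2 || L = 1/(1/R2 + 1/L) = 2.169 + j36.73 Ω.
Step 4 — Series with R1: Z_total = R1 + (R2 || L) = 2042 + j36.73 Ω = 2042∠1.0° Ω.
Step 5 — Power factor: PF = cos(φ) = Re(Z)/|Z| = 2042.17/2042.5 = 0.9998.
Step 6 — Type: Im(Z) = 36.73 ⇒ lagging (phase φ = 1.0°).

PF = 0.9998 (lagging, φ = 1.0°)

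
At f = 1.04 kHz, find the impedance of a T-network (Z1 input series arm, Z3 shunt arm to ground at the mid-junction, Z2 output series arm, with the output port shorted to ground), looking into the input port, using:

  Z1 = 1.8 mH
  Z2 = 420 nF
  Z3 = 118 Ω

Step 1 — Angular frequency: ω = 2π·f = 2π·1040 = 6535 rad/s.
Step 2 — Component impedances:
  Z1: Z = jωL = j·6535·0.0018 = 0 + j11.76 Ω
  Z2: Z = 1/(jωC) = -j/(ω·C) = 0 - j364.4 Ω
  Z3: Z = R = 118 Ω
Step 3 — With the output port shorted to ground, the output series arm Z2 runs from the junction to ground; the shunt arm Z3 also runs from the junction to ground. They appear in parallel: Z3 || Z2 = 106.8 - j34.59 Ω.
Step 4 — Series with input arm Z1: Z_in = Z1 + (Z3 || Z2) = 106.8 - j22.82 Ω = 109.2∠-12.1° Ω.

Z = 106.8 - j22.82 Ω = 109.2∠-12.1° Ω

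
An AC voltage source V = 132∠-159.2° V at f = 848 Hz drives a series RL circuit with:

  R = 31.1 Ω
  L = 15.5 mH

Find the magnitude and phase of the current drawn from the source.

Step 1 — Angular frequency: ω = 2π·f = 2π·848 = 5328 rad/s.
Step 2 — Component impedances:
  R: Z = R = 31.1 Ω
  L: Z = jωL = j·5328·0.0155 = 0 + j82.59 Ω
Step 3 — Series combination: Z_total = R + L = 31.1 + j82.59 Ω = 88.25∠69.4° Ω.
Step 4 — Source phasor: V = 132∠-159.2° V = -123.4 - j46.87 V.
Step 5 — Ohm's law: I = V / Z_total = (-123.4 - j46.87) / (31.1 + j82.59) = -0.9899 + j1.121 A.
Step 6 — Convert to polar: |I| = 1.496 A, ∠I = 131.4°.

I = 1.496∠131.4° A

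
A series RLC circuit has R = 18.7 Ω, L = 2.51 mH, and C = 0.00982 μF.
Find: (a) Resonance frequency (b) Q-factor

Step 1 — Resonance condition Im(Z)=0 gives ω₀ = 1/√(LC).
Step 2 — ω₀ = 1/√(0.00251·9.82e-09) = 2.014e+05 rad/s.
Step 3 — f₀ = ω₀/(2π) = 3.206e+04 Hz.
Step 4 — Series Q: Q = ω₀L/R = 2.014e+05·0.00251/18.7 = 27.04.

(a) f₀ = 3.206e+04 Hz  (b) Q = 27.04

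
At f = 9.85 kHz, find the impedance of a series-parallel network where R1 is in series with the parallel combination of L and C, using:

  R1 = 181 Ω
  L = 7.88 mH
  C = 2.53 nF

Step 1 — Angular frequency: ω = 2π·f = 2π·9850 = 6.189e+04 rad/s.
Step 2 — Component impedances:
  R1: Z = R = 181 Ω
  L: Z = jωL = j·6.189e+04·0.00788 = 0 + j487.7 Ω
  C: Z = 1/(jωC) = -j/(ω·C) = 0 - j6387 Ω
Step 3 — Parallel branch: L || C = 1/(1/L + 1/C) = 0 + j528 Ω.
Step 4 — Series with R1: Z_total = R1 + (L || C) = 181 + j528 Ω = 558.2∠71.1° Ω.

Z = 181 + j528 Ω = 558.2∠71.1° Ω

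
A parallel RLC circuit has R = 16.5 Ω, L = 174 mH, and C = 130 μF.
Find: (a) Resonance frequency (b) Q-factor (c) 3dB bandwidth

Step 1 — Resonance: ω₀ = 1/√(LC) = 1/√(0.174·0.00013) = 210.3 rad/s.
Step 2 — f₀ = ω₀/(2π) = 33.46 Hz.
Step 3 — Parallel Q: Q = R/(ω₀L) = 16.5/(210.3·0.174) = 0.451.
Step 4 — Bandwidth: Δω = ω₀/Q = 466.2 rad/s; BW = Δω/(2π) = 74.2 Hz.

(a) f₀ = 33.46 Hz  (b) Q = 0.451  (c) BW = 74.2 Hz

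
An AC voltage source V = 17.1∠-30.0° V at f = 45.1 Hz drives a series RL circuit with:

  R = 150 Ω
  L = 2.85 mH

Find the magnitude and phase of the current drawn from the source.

Step 1 — Angular frequency: ω = 2π·f = 2π·45.1 = 283.4 rad/s.
Step 2 — Component impedances:
  R: Z = R = 150 Ω
  L: Z = jωL = j·283.4·0.00285 = 0 + j0.8076 Ω
Step 3 — Series combination: Z_total = R + L = 150 + j0.8076 Ω = 150∠0.3° Ω.
Step 4 — Source phasor: V = 17.1∠-30.0° V = 14.81 - j8.55 V.
Step 5 — Ohm's law: I = V / Z_total = (14.81 - j8.55) / (150 + j0.8076) = 0.09842 - j0.05753 A.
Step 6 — Convert to polar: |I| = 0.114 A, ∠I = -30.3°.

I = 0.114∠-30.3° A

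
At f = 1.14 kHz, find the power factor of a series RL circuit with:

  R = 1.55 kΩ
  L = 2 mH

Step 1 — Angular frequency: ω = 2π·f = 2π·1140 = 7163 rad/s.
Step 2 — Component impedances:
  R: Z = R = 1550 Ω
  L: Z = jωL = j·7163·0.002 = 0 + j14.33 Ω
Step 3 — Series combination: Z_total = R + L = 1550 + j14.33 Ω = 1550∠0.5° Ω.
Step 4 — Power factor: PF = cos(φ) = Re(Z)/|Z| = 1550/1550 = 1.
Step 5 — Type: Im(Z) = 14.33 ⇒ lagging (phase φ = 0.5°).

PF = 1 (lagging, φ = 0.5°)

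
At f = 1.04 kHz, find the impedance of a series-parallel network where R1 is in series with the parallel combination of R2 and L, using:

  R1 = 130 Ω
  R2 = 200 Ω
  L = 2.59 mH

Step 1 — Angular frequency: ω = 2π·f = 2π·1040 = 6535 rad/s.
Step 2 — Component impedances:
  R1: Z = R = 130 Ω
  R2: Z = R = 200 Ω
  L: Z = jωL = j·6535·0.00259 = 0 + j16.92 Ω
Step 3 — Parallel branch: R2 || L = 1/(1/R2 + 1/L) = 1.422 + j16.8 Ω.
Step 4 — Series with R1: Z_total = R1 + (R2 || L) = 131.4 + j16.8 Ω = 132.5∠7.3° Ω.

Z = 131.4 + j16.8 Ω = 132.5∠7.3° Ω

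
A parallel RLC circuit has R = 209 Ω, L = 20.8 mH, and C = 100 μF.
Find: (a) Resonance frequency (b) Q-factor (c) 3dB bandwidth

Step 1 — Resonance: ω₀ = 1/√(LC) = 1/√(0.0208·0.0001) = 693.4 rad/s.
Step 2 — f₀ = ω₀/(2π) = 110.4 Hz.
Step 3 — Parallel Q: Q = R/(ω₀L) = 209/(693.4·0.0208) = 14.49.
Step 4 — Bandwidth: Δω = ω₀/Q = 47.85 rad/s; BW = Δω/(2π) = 7.615 Hz.

(a) f₀ = 110.4 Hz  (b) Q = 14.49  (c) BW = 7.615 Hz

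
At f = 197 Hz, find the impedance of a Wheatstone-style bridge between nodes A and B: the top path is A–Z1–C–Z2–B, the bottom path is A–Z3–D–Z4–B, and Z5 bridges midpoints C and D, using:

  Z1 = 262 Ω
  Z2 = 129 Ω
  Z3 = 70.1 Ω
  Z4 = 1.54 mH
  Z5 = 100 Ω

Step 1 — Angular frequency: ω = 2π·f = 2π·197 = 1238 rad/s.
Step 2 — Component impedances:
  Z1: Z = R = 262 Ω
  Z2: Z = R = 129 Ω
  Z3: Z = R = 70.1 Ω
  Z4: Z = jωL = j·1238·0.00154 = 0 + j1.906 Ω
  Z5: Z = R = 100 Ω
Step 3 — Bridge requires nodal analysis (the Z5 bridge couples midpoints C and D, so the two paths cannot be reduced to a simple series/parallel combination). Setting node B to ground and injecting 1 A at node A, the 3-node admittance system at A, C, D solves to V_A = Z_AB = 57.46 + j1.617 Ω = 57.49∠1.6° Ω.

Z = 57.46 + j1.617 Ω = 57.49∠1.6° Ω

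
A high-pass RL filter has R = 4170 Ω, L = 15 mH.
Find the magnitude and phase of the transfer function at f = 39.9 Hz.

Step 1 — Angular frequency: ω = 2π·39.9 = 250.7 rad/s.
Step 2 — Transfer function: H(jω) = jωL/(R + jωL).
Step 3 — Numerator jωL = j·3.76; denominator R + jωL = 4170 + j3.76.
Step 4 — H = 8.132e-07 + j0.0009018.
Step 5 — Magnitude: |H| = 0.0009018 (-60.9 dB); phase: φ = 89.9°.

|H| = 0.0009018 (-60.9 dB), φ = 89.9°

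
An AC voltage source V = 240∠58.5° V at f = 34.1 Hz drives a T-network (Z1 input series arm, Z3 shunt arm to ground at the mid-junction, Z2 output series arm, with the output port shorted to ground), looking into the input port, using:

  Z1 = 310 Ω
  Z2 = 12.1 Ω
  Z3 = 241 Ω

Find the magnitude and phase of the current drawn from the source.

Step 1 — Angular frequency: ω = 2π·f = 2π·34.1 = 214.3 rad/s.
Step 2 — Component impedances:
  Z1: Z = R = 310 Ω
  Z2: Z = R = 12.1 Ω
  Z3: Z = R = 241 Ω
Step 3 — With the output port shorted to ground, the output series arm Z2 runs from the junction to ground; the shunt arm Z3 also runs from the junction to ground. They appear in parallel: Z3 || Z2 = 11.52 Ω.
Step 4 — Series with input arm Z1: Z_in = Z1 + (Z3 || Z2) = 321.5 Ω = 321.5∠0.0° Ω.
Step 5 — Source phasor: V = 240∠58.5° V = 125.4 + j204.6 V.
Step 6 — Ohm's law: I = V / Z_total = (125.4 + j204.6) / (321.5) = 0.39 + j0.6365 A.
Step 7 — Convert to polar: |I| = 0.7465 A, ∠I = 58.5°.

I = 0.7465∠58.5° A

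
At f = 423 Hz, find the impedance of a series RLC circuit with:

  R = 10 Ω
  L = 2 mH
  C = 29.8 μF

Step 1 — Angular frequency: ω = 2π·f = 2π·423 = 2658 rad/s.
Step 2 — Component impedances:
  R: Z = R = 10 Ω
  L: Z = jωL = j·2658·0.002 = 0 + j5.316 Ω
  C: Z = 1/(jωC) = -j/(ω·C) = 0 - j12.63 Ω
Step 3 — Series combination: Z_total = R + L + C = 10 - j7.31 Ω = 12.39∠-36.2° Ω.

Z = 10 - j7.31 Ω = 12.39∠-36.2° Ω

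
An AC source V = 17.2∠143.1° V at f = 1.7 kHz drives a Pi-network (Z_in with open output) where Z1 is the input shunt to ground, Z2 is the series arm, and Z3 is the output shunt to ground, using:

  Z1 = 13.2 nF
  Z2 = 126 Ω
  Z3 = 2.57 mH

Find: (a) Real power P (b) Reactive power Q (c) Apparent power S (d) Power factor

Step 1 — Angular frequency: ω = 2π·f = 2π·1700 = 1.068e+04 rad/s.
Step 2 — Component impedances:
  Z1: Z = 1/(jωC) = -j/(ω·C) = 0 - j7092 Ω
  Z2: Z = R = 126 Ω
  Z3: Z = jωL = j·1.068e+04·0.00257 = 0 + j27.45 Ω
Step 3 — With open output, the series arm Z2 and the output shunt Z3 appear in series to ground: Z2 + Z3 = 126 + j27.45 Ω.
Step 4 — Parallel with input shunt Z1: Z_in = Z1 || (Z2 + Z3) = 126.9 + j25.29 Ω = 129.4∠11.3° Ω.
Step 5 — Source phasor: V = 17.2∠143.1° V = -13.75 + j10.33 V.
Step 6 — Current: I = V / Z = -0.08862 + j0.09901 A = 0.1329∠131.8° A.
Step 7 — Complex power: S = V·I* = 2.242 + j0.4466 VA.
Step 8 — Real power: P = Re(S) = 2.242 W.
Step 9 — Reactive power: Q = Im(S) = 0.4466 VAR.
Step 10 — Apparent power: |S| = 2.286 VA.
Step 11 — Power factor: PF = P/|S| = 0.9807 (lagging).

(a) P = 2.242 W  (b) Q = 0.4466 VAR  (c) S = 2.286 VA  (d) PF = 0.9807 (lagging)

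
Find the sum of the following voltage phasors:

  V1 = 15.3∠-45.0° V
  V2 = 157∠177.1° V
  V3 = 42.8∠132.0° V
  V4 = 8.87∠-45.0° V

Step 1 — Convert each phasor to rectangular form:
  V1 = 15.3·(cos(-45.0°) + j·sin(-45.0°)) = 10.82 - j10.82 V
  V2 = 157·(cos(177.1°) + j·sin(177.1°)) = -156.8 + j7.943 V
  V3 = 42.8·(cos(132.0°) + j·sin(132.0°)) = -28.64 + j31.81 V
  V4 = 8.87·(cos(-45.0°) + j·sin(-45.0°)) = 6.272 - j6.272 V
Step 2 — Sum components: V_total = -168.3 + j22.66 V.
Step 3 — Convert to polar: |V_total| = 169.9 V, ∠V_total = 172.3°.

V_total = 169.9∠172.3° V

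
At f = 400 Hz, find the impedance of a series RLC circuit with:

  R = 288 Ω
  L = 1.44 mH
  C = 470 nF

Step 1 — Angular frequency: ω = 2π·f = 2π·400 = 2513 rad/s.
Step 2 — Component impedances:
  R: Z = R = 288 Ω
  L: Z = jωL = j·2513·0.00144 = 0 + j3.619 Ω
  C: Z = 1/(jωC) = -j/(ω·C) = 0 - j846.6 Ω
Step 3 — Series combination: Z_total = R + L + C = 288 - j842.9 Ω = 890.8∠-71.1° Ω.

Z = 288 - j842.9 Ω = 890.8∠-71.1° Ω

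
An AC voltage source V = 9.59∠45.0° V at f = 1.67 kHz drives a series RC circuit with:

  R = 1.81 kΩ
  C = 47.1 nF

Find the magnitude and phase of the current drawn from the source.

Step 1 — Angular frequency: ω = 2π·f = 2π·1670 = 1.049e+04 rad/s.
Step 2 — Component impedances:
  R: Z = R = 1810 Ω
  C: Z = 1/(jωC) = -j/(ω·C) = 0 - j2023 Ω
Step 3 — Series combination: Z_total = R + C = 1810 - j2023 Ω = 2715∠-48.2° Ω.
Step 4 — Source phasor: V = 9.59∠45.0° V = 6.781 + j6.781 V.
Step 5 — Ohm's law: I = V / Z_total = (6.781 + j6.781) / (1810 - j2023) = -0.0001963 + j0.003527 A.
Step 6 — Convert to polar: |I| = 0.003532 A, ∠I = 93.2°.

I = 0.003532∠93.2° A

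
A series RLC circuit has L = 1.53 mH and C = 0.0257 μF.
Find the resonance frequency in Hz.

Step 1 — Resonance condition Im(Z)=0 gives ω₀ = 1/√(LC).
Step 2 — ω₀ = 1/√(0.00153·2.57e-08) = 1.595e+05 rad/s.
Step 3 — f₀ = ω₀/(2π) = 2.538e+04 Hz.

f₀ = 2.538e+04 Hz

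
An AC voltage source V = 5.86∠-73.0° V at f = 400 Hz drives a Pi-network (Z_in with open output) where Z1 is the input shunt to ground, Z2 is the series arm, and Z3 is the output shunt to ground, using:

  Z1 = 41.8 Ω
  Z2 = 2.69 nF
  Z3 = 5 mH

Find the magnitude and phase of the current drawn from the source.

Step 1 — Angular frequency: ω = 2π·f = 2π·400 = 2513 rad/s.
Step 2 — Component impedances:
  Z1: Z = R = 41.8 Ω
  Z2: Z = 1/(jωC) = -j/(ω·C) = 0 - j1.479e+05 Ω
  Z3: Z = jωL = j·2513·0.005 = 0 + j12.57 Ω
Step 3 — With open output, the series arm Z2 and the output shunt Z3 appear in series to ground: Z2 + Z3 = 0 - j1.479e+05 Ω.
Step 4 — Parallel with input shunt Z1: Z_in = Z1 || (Z2 + Z3) = 41.8 - j0.01181 Ω = 41.8∠-0.0° Ω.
Step 5 — Source phasor: V = 5.86∠-73.0° V = 1.713 - j5.604 V.
Step 6 — Ohm's law: I = V / Z_total = (1.713 - j5.604) / (41.8 - j0.01181) = 0.04103 - j0.1341 A.
Step 7 — Convert to polar: |I| = 0.1402 A, ∠I = -73.0°.

I = 0.1402∠-73.0° A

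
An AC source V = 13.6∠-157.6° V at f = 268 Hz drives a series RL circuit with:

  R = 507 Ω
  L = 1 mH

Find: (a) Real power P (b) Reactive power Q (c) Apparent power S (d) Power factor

Step 1 — Angular frequency: ω = 2π·f = 2π·268 = 1684 rad/s.
Step 2 — Component impedances:
  R: Z = R = 507 Ω
  L: Z = jωL = j·1684·0.001 = 0 + j1.684 Ω
Step 3 — Series combination: Z_total = R + L = 507 + j1.684 Ω = 507∠0.2° Ω.
Step 4 — Source phasor: V = 13.6∠-157.6° V = -12.57 - j5.183 V.
Step 5 — Current: I = V / Z = -0.02483 - j0.01014 A = 0.02682∠-157.8° A.
Step 6 — Complex power: S = V·I* = 0.3648 + j0.001212 VA.
Step 7 — Real power: P = Re(S) = 0.3648 W.
Step 8 — Reactive power: Q = Im(S) = 0.001212 VAR.
Step 9 — Apparent power: |S| = 0.3648 VA.
Step 10 — Power factor: PF = P/|S| = 1 (lagging).

(a) P = 0.3648 W  (b) Q = 0.001212 VAR  (c) S = 0.3648 VA  (d) PF = 1 (lagging)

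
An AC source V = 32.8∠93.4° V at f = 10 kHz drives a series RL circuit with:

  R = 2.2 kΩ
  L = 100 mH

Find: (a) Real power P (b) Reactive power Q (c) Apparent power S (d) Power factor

Step 1 — Angular frequency: ω = 2π·f = 2π·1e+04 = 6.283e+04 rad/s.
Step 2 — Component impedances:
  R: Z = R = 2200 Ω
  L: Z = jωL = j·6.283e+04·0.1 = 0 + j6283 Ω
Step 3 — Series combination: Z_total = R + L = 2200 + j6283 Ω = 6657∠70.7° Ω.
Step 4 — Source phasor: V = 32.8∠93.4° V = -1.945 + j32.74 V.
Step 5 — Current: I = V / Z = 0.004545 + j0.001901 A = 0.004927∠22.7° A.
Step 6 — Complex power: S = V·I* = 0.05341 + j0.1525 VA.
Step 7 — Real power: P = Re(S) = 0.05341 W.
Step 8 — Reactive power: Q = Im(S) = 0.1525 VAR.
Step 9 — Apparent power: |S| = 0.1616 VA.
Step 10 — Power factor: PF = P/|S| = 0.3305 (lagging).

(a) P = 0.05341 W  (b) Q = 0.1525 VAR  (c) S = 0.1616 VA  (d) PF = 0.3305 (lagging)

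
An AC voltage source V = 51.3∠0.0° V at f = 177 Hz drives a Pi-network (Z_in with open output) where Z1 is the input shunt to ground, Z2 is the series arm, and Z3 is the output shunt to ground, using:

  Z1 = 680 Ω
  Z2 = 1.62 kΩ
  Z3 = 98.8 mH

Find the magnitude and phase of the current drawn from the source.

Step 1 — Angular frequency: ω = 2π·f = 2π·177 = 1112 rad/s.
Step 2 — Component impedances:
  Z1: Z = R = 680 Ω
  Z2: Z = R = 1620 Ω
  Z3: Z = jωL = j·1112·0.0988 = 0 + j109.9 Ω
Step 3 — With open output, the series arm Z2 and the output shunt Z3 appear in series to ground: Z2 + Z3 = 1620 + j109.9 Ω.
Step 4 — Parallel with input shunt Z1: Z_in = Z1 || (Z2 + Z3) = 479.4 + j9.583 Ω = 479.5∠1.1° Ω.
Step 5 — Source phasor: V = 51.3∠0.0° V = 51.3 V.
Step 6 — Ohm's law: I = V / Z_total = (51.3) / (479.4 + j9.583) = 0.107 - j0.002138 A.
Step 7 — Convert to polar: |I| = 0.107 A, ∠I = -1.1°.

I = 0.107∠-1.1° A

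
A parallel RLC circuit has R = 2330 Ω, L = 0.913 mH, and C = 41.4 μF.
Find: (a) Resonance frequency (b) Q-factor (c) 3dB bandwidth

Step 1 — Resonance: ω₀ = 1/√(LC) = 1/√(0.000913·4.14e-05) = 5144 rad/s.
Step 2 — f₀ = ω₀/(2π) = 818.6 Hz.
Step 3 — Parallel Q: Q = R/(ω₀L) = 2330/(5144·0.000913) = 496.2.
Step 4 — Bandwidth: Δω = ω₀/Q = 10.37 rad/s; BW = Δω/(2π) = 1.65 Hz.

(a) f₀ = 818.6 Hz  (b) Q = 496.2  (c) BW = 1.65 Hz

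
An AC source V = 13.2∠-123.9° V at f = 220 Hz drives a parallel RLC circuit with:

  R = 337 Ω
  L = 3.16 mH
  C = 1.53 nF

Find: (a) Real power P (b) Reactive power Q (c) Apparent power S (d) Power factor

Step 1 — Angular frequency: ω = 2π·f = 2π·220 = 1382 rad/s.
Step 2 — Component impedances:
  R: Z = R = 337 Ω
  L: Z = jωL = j·1382·0.00316 = 0 + j4.368 Ω
  C: Z = 1/(jωC) = -j/(ω·C) = 0 - j4.728e+05 Ω
Step 3 — Parallel combination: 1/Z_total = 1/R + 1/L + 1/C; Z_total = 0.05661 + j4.367 Ω = 4.368∠89.3° Ω.
Step 4 — Source phasor: V = 13.2∠-123.9° V = -7.362 - j10.96 V.
Step 5 — Current: I = V / Z = -2.53 + j1.653 A = 3.022∠146.8° A.
Step 6 — Complex power: S = V·I* = 0.517 + j39.89 VA.
Step 7 — Real power: P = Re(S) = 0.517 W.
Step 8 — Reactive power: Q = Im(S) = 39.89 VAR.
Step 9 — Apparent power: |S| = 39.89 VA.
Step 10 — Power factor: PF = P/|S| = 0.01296 (lagging).

(a) P = 0.517 W  (b) Q = 39.89 VAR  (c) S = 39.89 VA  (d) PF = 0.01296 (lagging)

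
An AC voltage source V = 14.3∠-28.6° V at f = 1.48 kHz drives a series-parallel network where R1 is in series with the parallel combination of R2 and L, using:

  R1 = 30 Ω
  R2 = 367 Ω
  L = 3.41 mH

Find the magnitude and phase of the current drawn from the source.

Step 1 — Angular frequency: ω = 2π·f = 2π·1480 = 9299 rad/s.
Step 2 — Component impedances:
  R1: Z = R = 30 Ω
  R2: Z = R = 367 Ω
  L: Z = jωL = j·9299·0.00341 = 0 + j31.71 Ω
Step 3 — Parallel branch: R2 || L = 1/(1/R2 + 1/L) = 2.72 + j31.48 Ω.
Step 4 — Series with R1: Z_total = R1 + (R2 || L) = 32.72 + j31.48 Ω = 45.4∠43.9° Ω.
Step 5 — Source phasor: V = 14.3∠-28.6° V = 12.56 - j6.845 V.
Step 6 — Ohm's law: I = V / Z_total = (12.56 - j6.845) / (32.72 + j31.48) = 0.09477 - j0.3004 A.
Step 7 — Convert to polar: |I| = 0.315 A, ∠I = -72.5°.

I = 0.315∠-72.5° A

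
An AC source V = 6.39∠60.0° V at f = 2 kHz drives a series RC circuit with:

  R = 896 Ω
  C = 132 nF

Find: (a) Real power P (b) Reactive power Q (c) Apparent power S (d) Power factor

Step 1 — Angular frequency: ω = 2π·f = 2π·2000 = 1.257e+04 rad/s.
Step 2 — Component impedances:
  R: Z = R = 896 Ω
  C: Z = 1/(jωC) = -j/(ω·C) = 0 - j602.9 Ω
Step 3 — Series combination: Z_total = R + C = 896 - j602.9 Ω = 1080∠-33.9° Ω.
Step 4 — Source phasor: V = 6.39∠60.0° V = 3.195 + j5.534 V.
Step 5 — Current: I = V / Z = -0.000406 + j0.005903 A = 0.005917∠93.9° A.
Step 6 — Complex power: S = V·I* = 0.03137 - j0.02111 VA.
Step 7 — Real power: P = Re(S) = 0.03137 W.
Step 8 — Reactive power: Q = Im(S) = -0.02111 VAR.
Step 9 — Apparent power: |S| = 0.03781 VA.
Step 10 — Power factor: PF = P/|S| = 0.8297 (leading).

(a) P = 0.03137 W  (b) Q = -0.02111 VAR  (c) S = 0.03781 VA  (d) PF = 0.8297 (leading)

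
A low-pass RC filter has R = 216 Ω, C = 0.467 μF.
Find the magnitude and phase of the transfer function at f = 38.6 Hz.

Step 1 — Angular frequency: ω = 2π·38.6 = 242.5 rad/s.
Step 2 — Transfer function: H(jω) = 1/(1 + jωRC).
Step 3 — Denominator: 1 + jωRC = 1 + j·242.5·216·4.67e-07 = 1 + j0.02446.
Step 4 — H = 0.9994 - j0.02445.
Step 5 — Magnitude: |H| = 0.9997 (-0.0 dB); phase: φ = -1.4°.

|H| = 0.9997 (-0.0 dB), φ = -1.4°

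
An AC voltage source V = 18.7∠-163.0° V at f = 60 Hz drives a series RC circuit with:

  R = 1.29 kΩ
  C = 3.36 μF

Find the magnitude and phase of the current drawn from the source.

Step 1 — Angular frequency: ω = 2π·f = 2π·60 = 377 rad/s.
Step 2 — Component impedances:
  R: Z = R = 1290 Ω
  C: Z = 1/(jωC) = -j/(ω·C) = 0 - j789.5 Ω
Step 3 — Series combination: Z_total = R + C = 1290 - j789.5 Ω = 1512∠-31.5° Ω.
Step 4 — Source phasor: V = 18.7∠-163.0° V = -17.88 - j5.467 V.
Step 5 — Ohm's law: I = V / Z_total = (-17.88 - j5.467) / (1290 - j789.5) = -0.008198 - j0.009256 A.
Step 6 — Convert to polar: |I| = 0.01236 A, ∠I = -131.5°.

I = 0.01236∠-131.5° A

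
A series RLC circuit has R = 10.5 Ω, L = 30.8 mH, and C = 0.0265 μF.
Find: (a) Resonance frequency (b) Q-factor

Step 1 — Resonance condition Im(Z)=0 gives ω₀ = 1/√(LC).
Step 2 — ω₀ = 1/√(0.0308·2.65e-08) = 3.5e+04 rad/s.
Step 3 — f₀ = ω₀/(2π) = 5571 Hz.
Step 4 — Series Q: Q = ω₀L/R = 3.5e+04·0.0308/10.5 = 102.7.

(a) f₀ = 5571 Hz  (b) Q = 102.7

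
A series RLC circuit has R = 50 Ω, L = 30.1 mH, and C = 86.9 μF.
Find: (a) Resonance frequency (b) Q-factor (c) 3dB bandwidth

Step 1 — Resonance condition Im(Z)=0 gives ω₀ = 1/√(LC).
Step 2 — ω₀ = 1/√(0.0301·8.69e-05) = 618.3 rad/s.
Step 3 — f₀ = ω₀/(2π) = 98.41 Hz.
Step 4 — Series Q: Q = ω₀L/R = 618.3·0.0301/50 = 0.3722.
Step 5 — 3dB bandwidth: Δω = ω₀/Q = 1661 rad/s; BW = Δω/(2π) = 264.4 Hz.

(a) f₀ = 98.41 Hz  (b) Q = 0.3722  (c) BW = 264.4 Hz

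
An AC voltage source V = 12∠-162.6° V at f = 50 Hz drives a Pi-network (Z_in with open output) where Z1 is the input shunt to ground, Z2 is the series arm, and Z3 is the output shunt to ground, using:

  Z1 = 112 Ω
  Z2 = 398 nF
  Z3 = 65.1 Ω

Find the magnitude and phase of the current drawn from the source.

Step 1 — Angular frequency: ω = 2π·f = 2π·50 = 314.2 rad/s.
Step 2 — Component impedances:
  Z1: Z = R = 112 Ω
  Z2: Z = 1/(jωC) = -j/(ω·C) = 0 - j7998 Ω
  Z3: Z = R = 65.1 Ω
Step 3 — With open output, the series arm Z2 and the output shunt Z3 appear in series to ground: Z2 + Z3 = 65.1 - j7998 Ω.
Step 4 — Parallel with input shunt Z1: Z_in = Z1 || (Z2 + Z3) = 112 - j1.568 Ω = 112∠-0.8° Ω.
Step 5 — Source phasor: V = 12∠-162.6° V = -11.45 - j3.588 V.
Step 6 — Ohm's law: I = V / Z_total = (-11.45 - j3.588) / (112 - j1.568) = -0.1018 - j0.03348 A.
Step 7 — Convert to polar: |I| = 0.1072 A, ∠I = -161.8°.

I = 0.1072∠-161.8° A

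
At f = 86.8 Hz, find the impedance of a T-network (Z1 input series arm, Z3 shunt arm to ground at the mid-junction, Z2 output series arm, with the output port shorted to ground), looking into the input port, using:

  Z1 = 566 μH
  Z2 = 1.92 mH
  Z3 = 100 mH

Step 1 — Angular frequency: ω = 2π·f = 2π·86.8 = 545.4 rad/s.
Step 2 — Component impedances:
  Z1: Z = jωL = j·545.4·0.000566 = 0 + j0.3087 Ω
  Z2: Z = jωL = j·545.4·0.00192 = 0 + j1.047 Ω
  Z3: Z = jωL = j·545.4·0.1 = 0 + j54.54 Ω
Step 3 — With the output port shorted to ground, the output series arm Z2 runs from the junction to ground; the shunt arm Z3 also runs from the junction to ground. They appear in parallel: Z3 || Z2 = 0 + j1.027 Ω.
Step 4 — Series with input arm Z1: Z_in = Z1 + (Z3 || Z2) = 0 + j1.336 Ω = 1.336∠90.0° Ω.

Z = 0 + j1.336 Ω = 1.336∠90.0° Ω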